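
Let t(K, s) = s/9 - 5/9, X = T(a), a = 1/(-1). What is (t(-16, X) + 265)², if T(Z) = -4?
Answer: 69696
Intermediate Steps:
a = -1
X = -4
t(K, s) = -5/9 + s/9 (t(K, s) = s*(⅑) - 5*⅑ = s/9 - 5/9 = -5/9 + s/9)
(t(-16, X) + 265)² = ((-5/9 + (⅑)*(-4)) + 265)² = ((-5/9 - 4/9) + 265)² = (-1 + 265)² = 264² = 69696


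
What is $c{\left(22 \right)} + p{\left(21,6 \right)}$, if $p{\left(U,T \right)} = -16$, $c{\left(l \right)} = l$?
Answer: $6$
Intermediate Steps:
$c{\left(22 \right)} + p{\left(21,6 \right)} = 22 - 16 = 6$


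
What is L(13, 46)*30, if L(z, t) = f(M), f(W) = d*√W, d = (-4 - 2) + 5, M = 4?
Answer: -60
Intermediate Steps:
d = -1 (d = -6 + 5 = -1)
f(W) = -√W
L(z, t) = -2 (L(z, t) = -√4 = -1*2 = -2)
L(13, 46)*30 = -2*30 = -60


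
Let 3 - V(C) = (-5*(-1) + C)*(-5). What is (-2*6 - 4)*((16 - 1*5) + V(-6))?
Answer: -144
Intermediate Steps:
V(C) = 28 + 5*C (V(C) = 3 - (-5*(-1) + C)*(-5) = 3 - (5 + C)*(-5) = 3 - (-25 - 5*C) = 3 + (25 + 5*C) = 28 + 5*C)
(-2*6 - 4)*((16 - 1*5) + V(-6)) = (-2*6 - 4)*((16 - 1*5) + (28 + 5*(-6))) = (-12 - 4)*((16 - 5) + (28 - 30)) = -16*(11 - 2) = -16*9 = -144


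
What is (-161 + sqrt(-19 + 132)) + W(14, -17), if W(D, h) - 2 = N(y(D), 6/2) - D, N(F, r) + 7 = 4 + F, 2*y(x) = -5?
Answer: -357/2 + sqrt(113) ≈ -167.87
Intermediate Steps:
y(x) = -5/2 (y(x) = (1/2)*(-5) = -5/2)
N(F, r) = -3 + F (N(F, r) = -7 + (4 + F) = -3 + F)
W(D, h) = -7/2 - D (W(D, h) = 2 + ((-3 - 5/2) - D) = 2 + (-11/2 - D) = -7/2 - D)
(-161 + sqrt(-19 + 132)) + W(14, -17) = (-161 + sqrt(-19 + 132)) + (-7/2 - 1*14) = (-161 + sqrt(113)) + (-7/2 - 14) = (-161 + sqrt(113)) - 35/2 = -357/2 + sqrt(113)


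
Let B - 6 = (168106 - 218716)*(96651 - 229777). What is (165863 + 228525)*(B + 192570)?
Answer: 2657267805165168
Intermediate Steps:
B = 6737506866 (B = 6 + (168106 - 218716)*(96651 - 229777) = 6 - 50610*(-133126) = 6 + 6737506860 = 6737506866)
(165863 + 228525)*(B + 192570) = (165863 + 228525)*(6737506866 + 192570) = 394388*6737699436 = 2657267805165168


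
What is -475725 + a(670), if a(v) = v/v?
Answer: -475724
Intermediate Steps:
a(v) = 1
-475725 + a(670) = -475725 + 1 = -475724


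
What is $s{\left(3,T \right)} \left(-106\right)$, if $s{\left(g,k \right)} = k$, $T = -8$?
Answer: $848$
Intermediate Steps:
$s{\left(3,T \right)} \left(-106\right) = \left(-8\right) \left(-106\right) = 848$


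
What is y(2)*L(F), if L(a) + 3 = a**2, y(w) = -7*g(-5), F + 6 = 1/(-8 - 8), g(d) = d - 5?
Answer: 302435/128 ≈ 2362.8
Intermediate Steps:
g(d) = -5 + d
F = -97/16 (F = -6 + 1/(-8 - 8) = -6 + 1/(-16) = -6 - 1/16 = -97/16 ≈ -6.0625)
y(w) = 70 (y(w) = -7*(-5 - 5) = -7*(-10) = 70)
L(a) = -3 + a**2
y(2)*L(F) = 70*(-3 + (-97/16)**2) = 70*(-3 + 9409/256) = 70*(8641/256) = 302435/128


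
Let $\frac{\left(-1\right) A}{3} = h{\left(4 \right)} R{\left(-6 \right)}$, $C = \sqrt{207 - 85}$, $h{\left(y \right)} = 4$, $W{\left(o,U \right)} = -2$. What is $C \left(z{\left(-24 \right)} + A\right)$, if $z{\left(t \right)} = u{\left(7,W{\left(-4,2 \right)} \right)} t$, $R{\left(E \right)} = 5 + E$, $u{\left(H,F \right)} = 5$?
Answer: $- 108 \sqrt{122} \approx -1192.9$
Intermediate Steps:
$C = \sqrt{122} \approx 11.045$
$z{\left(t \right)} = 5 t$
$A = 12$ ($A = - 3 \cdot 4 \left(5 - 6\right) = - 3 \cdot 4 \left(-1\right) = \left(-3\right) \left(-4\right) = 12$)
$C \left(z{\left(-24 \right)} + A\right) = \sqrt{122} \left(5 \left(-24\right) + 12\right) = \sqrt{122} \left(-120 + 12\right) = \sqrt{122} \left(-108\right) = - 108 \sqrt{122}$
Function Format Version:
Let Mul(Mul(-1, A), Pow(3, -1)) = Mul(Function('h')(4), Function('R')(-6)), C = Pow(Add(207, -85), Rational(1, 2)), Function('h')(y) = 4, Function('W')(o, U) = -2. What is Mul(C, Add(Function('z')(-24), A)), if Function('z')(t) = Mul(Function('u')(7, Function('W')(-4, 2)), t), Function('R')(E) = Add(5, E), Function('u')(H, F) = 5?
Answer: Mul(-108, Pow(122, Rational(1, 2))) ≈ -1192.9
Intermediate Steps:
C = Pow(122, Rational(1, 2)) ≈ 11.045
Function('z')(t) = Mul(5, t)
A = 12 (A = Mul(-3, Mul(4, Add(5, -6))) = Mul(-3, Mul(4, -1)) = Mul(-3, -4) = 12)
Mul(C, Add(Function('z')(-24), A)) = Mul(Pow(122, Rational(1, 2)), Add(Mul(5, -24), 12)) = Mul(Pow(122, Rational(1, 2)), Add(-120, 12)) = Mul(Pow(122, Rational(1, 2)), -108) = Mul(-108, Pow(122, Rational(1, 2)))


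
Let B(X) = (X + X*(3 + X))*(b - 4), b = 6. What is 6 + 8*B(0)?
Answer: 6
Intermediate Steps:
B(X) = 2*X + 2*X*(3 + X) (B(X) = (X + X*(3 + X))*(6 - 4) = (X + X*(3 + X))*2 = 2*X + 2*X*(3 + X))
6 + 8*B(0) = 6 + 8*(2*0*(4 + 0)) = 6 + 8*(2*0*4) = 6 + 8*0 = 6 + 0 = 6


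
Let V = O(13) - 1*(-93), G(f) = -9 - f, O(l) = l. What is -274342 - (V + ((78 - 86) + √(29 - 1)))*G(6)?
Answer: -272872 + 30*√7 ≈ -2.7279e+5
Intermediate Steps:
V = 106 (V = 13 - 1*(-93) = 13 + 93 = 106)
-274342 - (V + ((78 - 86) + √(29 - 1)))*G(6) = -274342 - (106 + ((78 - 86) + √(29 - 1)))*(-9 - 1*6) = -274342 - (106 + (-8 + √28))*(-9 - 6) = -274342 - (106 + (-8 + 2*√7))*(-15) = -274342 - (98 + 2*√7)*(-15) = -274342 - (-1470 - 30*√7) = -274342 + (1470 + 30*√7) = -272872 + 30*√7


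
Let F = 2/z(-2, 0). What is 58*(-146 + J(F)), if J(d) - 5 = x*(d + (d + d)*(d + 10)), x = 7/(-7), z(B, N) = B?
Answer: -7076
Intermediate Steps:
x = -1 (x = 7*(-1/7) = -1)
F = -1 (F = 2/(-2) = 2*(-1/2) = -1)
J(d) = 5 - d - 2*d*(10 + d) (J(d) = 5 - (d + (d + d)*(d + 10)) = 5 - (d + (2*d)*(10 + d)) = 5 - (d + 2*d*(10 + d)) = 5 + (-d - 2*d*(10 + d)) = 5 - d - 2*d*(10 + d))
58*(-146 + J(F)) = 58*(-146 + (5 - 21*(-1) - 2*(-1)**2)) = 58*(-146 + (5 + 21 - 2*1)) = 58*(-146 + (5 + 21 - 2)) = 58*(-146 + 24) = 58*(-122) = -7076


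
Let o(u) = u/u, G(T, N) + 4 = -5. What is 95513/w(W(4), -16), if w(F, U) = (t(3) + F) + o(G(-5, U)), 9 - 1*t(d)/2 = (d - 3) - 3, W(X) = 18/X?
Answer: 191026/59 ≈ 3237.7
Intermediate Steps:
G(T, N) = -9 (G(T, N) = -4 - 5 = -9)
t(d) = 30 - 2*d (t(d) = 18 - 2*((d - 3) - 3) = 18 - 2*((-3 + d) - 3) = 18 - 2*(-6 + d) = 18 + (12 - 2*d) = 30 - 2*d)
o(u) = 1
w(F, U) = 25 + F (w(F, U) = ((30 - 2*3) + F) + 1 = ((30 - 6) + F) + 1 = (24 + F) + 1 = 25 + F)
95513/w(W(4), -16) = 95513/(25 + 18/4) = 95513/(25 + 18*(¼)) = 95513/(25 + 9/2) = 95513/(59/2) = 95513*(2/59) = 191026/59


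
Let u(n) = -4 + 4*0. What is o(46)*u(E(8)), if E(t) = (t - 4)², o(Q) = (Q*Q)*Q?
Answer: -389344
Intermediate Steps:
o(Q) = Q³ (o(Q) = Q²*Q = Q³)
E(t) = (-4 + t)²
u(n) = -4 (u(n) = -4 + 0 = -4)
o(46)*u(E(8)) = 46³*(-4) = 97336*(-4) = -389344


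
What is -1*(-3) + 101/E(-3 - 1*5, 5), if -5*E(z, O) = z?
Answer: 529/8 ≈ 66.125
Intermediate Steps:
E(z, O) = -z/5
-1*(-3) + 101/E(-3 - 1*5, 5) = -1*(-3) + 101/(-(-3 - 1*5)/5) = 3 + 101/(-(-3 - 5)/5) = 3 + 101/(-⅕*(-8)) = 3 + 101/(8/5) = 3 + (5/8)*101 = 3 + 505/8 = 529/8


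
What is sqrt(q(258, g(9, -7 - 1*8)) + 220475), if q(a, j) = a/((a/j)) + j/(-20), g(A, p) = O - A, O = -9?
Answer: sqrt(22045790)/10 ≈ 469.53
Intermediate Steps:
g(A, p) = -9 - A
q(a, j) = 19*j/20 (q(a, j) = a*(j/a) + j*(-1/20) = j - j/20 = 19*j/20)
sqrt(q(258, g(9, -7 - 1*8)) + 220475) = sqrt(19*(-9 - 1*9)/20 + 220475) = sqrt(19*(-9 - 9)/20 + 220475) = sqrt((19/20)*(-18) + 220475) = sqrt(-171/10 + 220475) = sqrt(2204579/10) = sqrt(22045790)/10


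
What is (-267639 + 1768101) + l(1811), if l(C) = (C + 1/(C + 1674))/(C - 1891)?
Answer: 52290311783/34850 ≈ 1.5004e+6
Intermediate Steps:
l(C) = (C + 1/(1674 + C))/(-1891 + C)
(-267639 + 1768101) + l(1811) = (-267639 + 1768101) + (1 + 1811² + 1674*1811)/(-3165534 + 1811² - 217*1811) = 1500462 + (1 + 3279721 + 3031614)/(-3165534 + 3279721 - 392987) = 1500462 + 6311336/(-278800) = 1500462 - 1/278800*6311336 = 1500462 - 788917/34850 = 52290311783/34850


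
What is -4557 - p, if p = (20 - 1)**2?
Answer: -4918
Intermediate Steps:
p = 361 (p = 19**2 = 361)
-4557 - p = -4557 - 1*361 = -4557 - 361 = -4918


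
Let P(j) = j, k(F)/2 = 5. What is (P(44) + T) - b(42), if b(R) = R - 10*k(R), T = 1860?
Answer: 1962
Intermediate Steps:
k(F) = 10 (k(F) = 2*5 = 10)
b(R) = -100 + R (b(R) = R - 10*10 = R - 1*100 = R - 100 = -100 + R)
(P(44) + T) - b(42) = (44 + 1860) - (-100 + 42) = 1904 - 1*(-58) = 1904 + 58 = 1962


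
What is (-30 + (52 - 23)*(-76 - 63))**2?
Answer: 16491721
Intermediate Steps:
(-30 + (52 - 23)*(-76 - 63))**2 = (-30 + 29*(-139))**2 = (-30 - 4031)**2 = (-4061)**2 = 16491721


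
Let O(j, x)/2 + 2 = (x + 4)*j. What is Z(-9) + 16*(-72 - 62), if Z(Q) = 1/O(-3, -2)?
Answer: -34305/16 ≈ -2144.1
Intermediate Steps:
O(j, x) = -4 + 2*j*(4 + x) (O(j, x) = -4 + 2*((x + 4)*j) = -4 + 2*((4 + x)*j) = -4 + 2*(j*(4 + x)) = -4 + 2*j*(4 + x))
Z(Q) = -1/16 (Z(Q) = 1/(-4 + 8*(-3) + 2*(-3)*(-2)) = 1/(-4 - 24 + 12) = 1/(-16) = -1/16)
Z(-9) + 16*(-72 - 62) = -1/16 + 16*(-72 - 62) = -1/16 + 16*(-134) = -1/16 - 2144 = -34305/16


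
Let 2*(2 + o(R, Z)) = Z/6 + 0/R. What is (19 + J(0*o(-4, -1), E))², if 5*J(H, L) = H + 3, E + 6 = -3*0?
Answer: 9604/25 ≈ 384.16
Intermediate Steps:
o(R, Z) = -2 + Z/12 (o(R, Z) = -2 + (Z/6 + 0/R)/2 = -2 + (Z*(⅙) + 0)/2 = -2 + (Z/6 + 0)/2 = -2 + (Z/6)/2 = -2 + Z/12)
E = -6 (E = -6 - 3*0 = -6 + 0 = -6)
J(H, L) = ⅗ + H/5 (J(H, L) = (H + 3)/5 = (3 + H)/5 = ⅗ + H/5)
(19 + J(0*o(-4, -1), E))² = (19 + (⅗ + (0*(-2 + (1/12)*(-1)))/5))² = (19 + (⅗ + (0*(-2 - 1/12))/5))² = (19 + (⅗ + (0*(-25/12))/5))² = (19 + (⅗ + (⅕)*0))² = (19 + (⅗ + 0))² = (19 + ⅗)² = (98/5)² = 9604/25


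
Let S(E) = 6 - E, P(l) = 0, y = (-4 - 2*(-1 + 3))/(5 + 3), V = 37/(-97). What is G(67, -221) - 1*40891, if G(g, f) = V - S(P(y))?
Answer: -3967046/97 ≈ -40897.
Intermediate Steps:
V = -37/97 (V = 37*(-1/97) = -37/97 ≈ -0.38144)
y = -1 (y = (-4 - 2*2)/8 = (-4 - 4)*(⅛) = -8*⅛ = -1)
G(g, f) = -619/97 (G(g, f) = -37/97 - (6 - 1*0) = -37/97 - (6 + 0) = -37/97 - 1*6 = -37/97 - 6 = -619/97)
G(67, -221) - 1*40891 = -619/97 - 1*40891 = -619/97 - 40891 = -3967046/97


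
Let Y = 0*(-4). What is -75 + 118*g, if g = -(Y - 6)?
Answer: 633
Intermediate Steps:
Y = 0
g = 6 (g = -(0 - 6) = -1*(-6) = 6)
-75 + 118*g = -75 + 118*6 = -75 + 708 = 633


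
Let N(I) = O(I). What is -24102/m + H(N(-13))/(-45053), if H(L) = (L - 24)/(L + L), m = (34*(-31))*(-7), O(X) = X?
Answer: -14116412771/4321213442 ≈ -3.2668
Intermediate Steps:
m = 7378 (m = -1054*(-7) = 7378)
N(I) = I
H(L) = (-24 + L)/(2*L) (H(L) = (-24 + L)/((2*L)) = (-24 + L)*(1/(2*L)) = (-24 + L)/(2*L))
-24102/m + H(N(-13))/(-45053) = -24102/7378 + ((½)*(-24 - 13)/(-13))/(-45053) = -24102*1/7378 + ((½)*(-1/13)*(-37))*(-1/45053) = -12051/3689 + (37/26)*(-1/45053) = -12051/3689 - 37/1171378 = -14116412771/4321213442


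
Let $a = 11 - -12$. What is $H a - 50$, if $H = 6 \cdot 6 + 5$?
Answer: $893$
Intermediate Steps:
$a = 23$ ($a = 11 + 12 = 23$)
$H = 41$ ($H = 36 + 5 = 41$)
$H a - 50 = 41 \cdot 23 - 50 = 943 - 50 = 893$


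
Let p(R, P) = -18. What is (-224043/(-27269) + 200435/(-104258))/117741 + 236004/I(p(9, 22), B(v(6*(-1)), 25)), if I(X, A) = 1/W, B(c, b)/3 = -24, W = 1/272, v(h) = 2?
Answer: 897724421781509557/1034647835128908 ≈ 867.66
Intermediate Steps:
W = 1/272 ≈ 0.0036765
B(c, b) = -72 (B(c, b) = 3*(-24) = -72)
I(X, A) = 272 (I(X, A) = 1/(1/272) = 272)
(-224043/(-27269) + 200435/(-104258))/117741 + 236004/I(p(9, 22), B(v(6*(-1)), 25)) = (-224043/(-27269) + 200435/(-104258))/117741 + 236004/272 = (-224043*(-1/27269) + 200435*(-1/104258))*(1/117741) + 236004*(1/272) = (224043/27269 - 200435/104258)*(1/117741) + 59001/68 = (1626601189/258455582)*(1/117741) + 59001/68 = 1626601189/30430818680262 + 59001/68 = 897724421781509557/1034647835128908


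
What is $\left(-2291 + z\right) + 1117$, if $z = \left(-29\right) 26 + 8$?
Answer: $-1920$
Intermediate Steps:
$z = -746$ ($z = -754 + 8 = -746$)
$\left(-2291 + z\right) + 1117 = \left(-2291 - 746\right) + 1117 = -3037 + 1117 = -1920$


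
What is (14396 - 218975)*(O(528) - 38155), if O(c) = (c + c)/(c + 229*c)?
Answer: 897656646096/115 ≈ 7.8057e+9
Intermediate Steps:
O(c) = 1/115 (O(c) = (2*c)/((230*c)) = (2*c)*(1/(230*c)) = 1/115)
(14396 - 218975)*(O(528) - 38155) = (14396 - 218975)*(1/115 - 38155) = -204579*(-4387824/115) = 897656646096/115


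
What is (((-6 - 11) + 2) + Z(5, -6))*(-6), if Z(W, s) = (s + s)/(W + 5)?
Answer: 486/5 ≈ 97.200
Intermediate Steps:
Z(W, s) = 2*s/(5 + W) (Z(W, s) = (2*s)/(5 + W) = 2*s/(5 + W))
(((-6 - 11) + 2) + Z(5, -6))*(-6) = (((-6 - 11) + 2) + 2*(-6)/(5 + 5))*(-6) = ((-17 + 2) + 2*(-6)/10)*(-6) = (-15 + 2*(-6)*(⅒))*(-6) = (-15 - 6/5)*(-6) = -81/5*(-6) = 486/5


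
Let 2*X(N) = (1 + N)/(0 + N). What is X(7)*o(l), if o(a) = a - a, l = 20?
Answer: 0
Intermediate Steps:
o(a) = 0
X(N) = (1 + N)/(2*N) (X(N) = ((1 + N)/(0 + N))/2 = ((1 + N)/N)/2 = (1 + N)/(2*N))
X(7)*o(l) = ((½)*(1 + 7)/7)*0 = ((½)*(⅐)*8)*0 = (4/7)*0 = 0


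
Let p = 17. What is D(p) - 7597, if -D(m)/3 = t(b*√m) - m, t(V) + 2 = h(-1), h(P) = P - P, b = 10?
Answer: -7540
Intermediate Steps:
h(P) = 0
t(V) = -2 (t(V) = -2 + 0 = -2)
D(m) = 6 + 3*m (D(m) = -3*(-2 - m) = 6 + 3*m)
D(p) - 7597 = (6 + 3*17) - 7597 = (6 + 51) - 7597 = 57 - 7597 = -7540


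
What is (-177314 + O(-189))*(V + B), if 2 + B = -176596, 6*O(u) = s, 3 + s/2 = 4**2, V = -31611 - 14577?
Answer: 39502111398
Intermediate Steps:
V = -46188
s = 26 (s = -6 + 2*4**2 = -6 + 2*16 = -6 + 32 = 26)
O(u) = 13/3 (O(u) = (1/6)*26 = 13/3)
B = -176598 (B = -2 - 176596 = -176598)
(-177314 + O(-189))*(V + B) = (-177314 + 13/3)*(-46188 - 176598) = -531929/3*(-222786) = 39502111398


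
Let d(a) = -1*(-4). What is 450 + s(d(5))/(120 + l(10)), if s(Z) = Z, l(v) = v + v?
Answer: 15751/35 ≈ 450.03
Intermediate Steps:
l(v) = 2*v
d(a) = 4
450 + s(d(5))/(120 + l(10)) = 450 + 4/(120 + 2*10) = 450 + 4/(120 + 20) = 450 + 4/140 = 450 + (1/140)*4 = 450 + 1/35 = 15751/35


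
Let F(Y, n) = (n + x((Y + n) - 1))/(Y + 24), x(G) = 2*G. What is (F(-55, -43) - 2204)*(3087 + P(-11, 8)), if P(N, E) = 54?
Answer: -213848703/31 ≈ -6.8983e+6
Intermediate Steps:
F(Y, n) = (-2 + 2*Y + 3*n)/(24 + Y) (F(Y, n) = (n + 2*((Y + n) - 1))/(Y + 24) = (n + 2*(-1 + Y + n))/(24 + Y) = (n + (-2 + 2*Y + 2*n))/(24 + Y) = (-2 + 2*Y + 3*n)/(24 + Y))
(F(-55, -43) - 2204)*(3087 + P(-11, 8)) = ((-2 + 2*(-55) + 3*(-43))/(24 - 55) - 2204)*(3087 + 54) = ((-2 - 110 - 129)/(-31) - 2204)*3141 = (-1/31*(-241) - 2204)*3141 = (241/31 - 2204)*3141 = -68083/31*3141 = -213848703/31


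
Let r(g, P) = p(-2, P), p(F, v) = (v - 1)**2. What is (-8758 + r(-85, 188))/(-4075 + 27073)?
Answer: 8737/7666 ≈ 1.1397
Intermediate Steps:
p(F, v) = (-1 + v)**2
r(g, P) = (-1 + P)**2
(-8758 + r(-85, 188))/(-4075 + 27073) = (-8758 + (-1 + 188)**2)/(-4075 + 27073) = (-8758 + 187**2)/22998 = (-8758 + 34969)*(1/22998) = 26211*(1/22998) = 8737/7666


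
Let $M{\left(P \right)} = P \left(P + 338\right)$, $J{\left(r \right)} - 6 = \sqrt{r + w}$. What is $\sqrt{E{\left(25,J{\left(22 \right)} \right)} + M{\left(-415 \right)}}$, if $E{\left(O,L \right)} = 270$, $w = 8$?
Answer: $5 \sqrt{1289} \approx 179.51$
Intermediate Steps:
$J{\left(r \right)} = 6 + \sqrt{8 + r}$ ($J{\left(r \right)} = 6 + \sqrt{r + 8} = 6 + \sqrt{8 + r}$)
$M{\left(P \right)} = P \left(338 + P\right)$
$\sqrt{E{\left(25,J{\left(22 \right)} \right)} + M{\left(-415 \right)}} = \sqrt{270 - 415 \left(338 - 415\right)} = \sqrt{270 - -31955} = \sqrt{270 + 31955} = \sqrt{32225} = 5 \sqrt{1289}$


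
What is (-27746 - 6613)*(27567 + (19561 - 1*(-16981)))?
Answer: -2202721131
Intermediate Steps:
(-27746 - 6613)*(27567 + (19561 - 1*(-16981))) = -34359*(27567 + (19561 + 16981)) = -34359*(27567 + 36542) = -34359*64109 = -2202721131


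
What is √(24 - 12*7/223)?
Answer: 2*√293691/223 ≈ 4.8604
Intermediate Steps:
√(24 - 12*7/223) = √(24 - 84*1/223) = √(24 - 84/223) = √(5268/223) = 2*√293691/223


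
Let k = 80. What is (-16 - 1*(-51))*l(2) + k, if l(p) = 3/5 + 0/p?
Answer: 101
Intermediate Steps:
l(p) = 3/5 (l(p) = 3*(1/5) + 0 = 3/5 + 0 = 3/5)
(-16 - 1*(-51))*l(2) + k = (-16 - 1*(-51))*(3/5) + 80 = (-16 + 51)*(3/5) + 80 = 35*(3/5) + 80 = 21 + 80 = 101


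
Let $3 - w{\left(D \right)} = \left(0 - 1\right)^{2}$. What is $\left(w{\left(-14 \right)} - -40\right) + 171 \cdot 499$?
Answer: $85371$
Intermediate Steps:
$w{\left(D \right)} = 2$ ($w{\left(D \right)} = 3 - \left(0 - 1\right)^{2} = 3 - \left(-1\right)^{2} = 3 - 1 = 2$)
$\left(w{\left(-14 \right)} - -40\right) + 171 \cdot 499 = \left(2 - -40\right) + 171 \cdot 499 = \left(2 + 40\right) + 85329 = 42 + 85329 = 85371$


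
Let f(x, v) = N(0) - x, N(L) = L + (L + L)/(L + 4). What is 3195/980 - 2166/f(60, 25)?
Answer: 38573/980 ≈ 39.360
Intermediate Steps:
N(L) = L + 2*L/(4 + L) (N(L) = L + (2*L)/(4 + L) = L + 2*L/(4 + L))
f(x, v) = -x (f(x, v) = 0*(6 + 0)/(4 + 0) - x = 0*6/4 - x = 0*(¼)*6 - x = 0 - x = -x)
3195/980 - 2166/f(60, 25) = 3195/980 - 2166/((-1*60)) = 3195*(1/980) - 2166/(-60) = 639/196 - 2166*(-1/60) = 639/196 + 361/10 = 38573/980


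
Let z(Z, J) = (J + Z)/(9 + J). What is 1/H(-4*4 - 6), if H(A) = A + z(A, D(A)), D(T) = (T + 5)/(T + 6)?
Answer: -161/3877 ≈ -0.041527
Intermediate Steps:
D(T) = (5 + T)/(6 + T)
z(Z, J) = (J + Z)/(9 + J)
H(A) = A + (A + (5 + A)/(6 + A))/(9 + (5 + A)/(6 + A)) (H(A) = A + ((5 + A)/(6 + A) + A)/(9 + (5 + A)/(6 + A)) = A + (A + (5 + A)/(6 + A))/(9 + (5 + A)/(6 + A)))
1/H(-4*4 - 6) = 1/((5 + 11*(-4*4 - 6)² + 66*(-4*4 - 6))/(59 + 10*(-4*4 - 6))) = 1/((5 + 11*(-16 - 6)² + 66*(-16 - 6))/(59 + 10*(-16 - 6))) = 1/((5 + 11*(-22)² + 66*(-22))/(59 + 10*(-22))) = 1/((5 + 11*484 - 1452)/(59 - 220)) = 1/((5 + 5324 - 1452)/(-161)) = 1/(-1/161*3877) = 1/(-3877/161) = -161/3877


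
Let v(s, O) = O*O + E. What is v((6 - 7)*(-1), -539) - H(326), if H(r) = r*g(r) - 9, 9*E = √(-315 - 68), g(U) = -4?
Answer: 291834 + I*√383/9 ≈ 2.9183e+5 + 2.1745*I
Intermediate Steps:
E = I*√383/9 (E = √(-315 - 68)/9 = √(-383)/9 = (I*√383)/9 = I*√383/9 ≈ 2.1745*I)
H(r) = -9 - 4*r (H(r) = r*(-4) - 9 = -4*r - 9 = -9 - 4*r)
v(s, O) = O² + I*√383/9 (v(s, O) = O*O + I*√383/9 = O² + I*√383/9)
v((6 - 7)*(-1), -539) - H(326) = ((-539)² + I*√383/9) - (-9 - 4*326) = (290521 + I*√383/9) - (-9 - 1304) = (290521 + I*√383/9) - 1*(-1313) = (290521 + I*√383/9) + 1313 = 291834 + I*√383/9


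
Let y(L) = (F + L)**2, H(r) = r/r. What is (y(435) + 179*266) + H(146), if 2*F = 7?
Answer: 959589/4 ≈ 2.3990e+5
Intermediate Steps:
F = 7/2 (F = (1/2)*7 = 7/2 ≈ 3.5000)
H(r) = 1
y(L) = (7/2 + L)**2
(y(435) + 179*266) + H(146) = ((7 + 2*435)**2/4 + 179*266) + 1 = ((7 + 870)**2/4 + 47614) + 1 = ((1/4)*877**2 + 47614) + 1 = ((1/4)*769129 + 47614) + 1 = (769129/4 + 47614) + 1 = 959585/4 + 1 = 959589/4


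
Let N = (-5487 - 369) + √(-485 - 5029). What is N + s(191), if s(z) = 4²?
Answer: -5840 + I*√5514 ≈ -5840.0 + 74.256*I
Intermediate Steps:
s(z) = 16
N = -5856 + I*√5514 (N = -5856 + √(-5514) = -5856 + I*√5514 ≈ -5856.0 + 74.256*I)
N + s(191) = (-5856 + I*√5514) + 16 = -5840 + I*√5514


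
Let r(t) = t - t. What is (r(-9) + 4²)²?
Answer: 256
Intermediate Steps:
r(t) = 0
(r(-9) + 4²)² = (0 + 4²)² = (0 + 16)² = 16² = 256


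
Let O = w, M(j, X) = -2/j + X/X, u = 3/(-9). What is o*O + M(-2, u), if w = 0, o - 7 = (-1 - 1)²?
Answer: 2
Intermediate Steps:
o = 11 (o = 7 + (-1 - 1)² = 7 + (-2)² = 7 + 4 = 11)
u = -⅓ (u = 3*(-⅑) = -⅓ ≈ -0.33333)
M(j, X) = 1 - 2/j (M(j, X) = -2/j + 1 = 1 - 2/j)
O = 0
o*O + M(-2, u) = 11*0 + (-2 - 2)/(-2) = 0 - ½*(-4) = 0 + 2 = 2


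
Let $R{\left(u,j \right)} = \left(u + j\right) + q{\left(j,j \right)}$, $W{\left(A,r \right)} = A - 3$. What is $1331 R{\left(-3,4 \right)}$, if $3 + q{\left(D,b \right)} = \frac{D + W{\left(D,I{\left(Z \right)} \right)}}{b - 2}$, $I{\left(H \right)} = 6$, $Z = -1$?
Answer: $\frac{1331}{2} \approx 665.5$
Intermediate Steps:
$W{\left(A,r \right)} = -3 + A$
$q{\left(D,b \right)} = -3 + \frac{-3 + 2 D}{-2 + b}$ ($q{\left(D,b \right)} = -3 + \frac{D + \left(-3 + D\right)}{b - 2} = -3 + \frac{-3 + 2 D}{-2 + b}$)
$R{\left(u,j \right)} = j + u + \frac{3 - j}{-2 + j}$ ($R{\left(u,j \right)} = \left(u + j\right) + \frac{3 - 3 j + 2 j}{-2 + j} = \left(j + u\right) + \frac{3 - j}{-2 + j} = j + u + \frac{3 - j}{-2 + j}$)
$1331 R{\left(-3,4 \right)} = 1331 \frac{3 - 4 + \left(-2 + 4\right) \left(4 - 3\right)}{-2 + 4} = 1331 \frac{3 - 4 + 2 \cdot 1}{2} = 1331 \frac{3 - 4 + 2}{2} = 1331 \cdot \frac{1}{2} \cdot 1 = 1331 \cdot \frac{1}{2} = \frac{1331}{2}$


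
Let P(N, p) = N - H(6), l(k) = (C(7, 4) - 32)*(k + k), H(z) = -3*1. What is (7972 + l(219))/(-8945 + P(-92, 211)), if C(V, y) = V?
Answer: 1489/4517 ≈ 0.32964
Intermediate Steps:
H(z) = -3
l(k) = -50*k (l(k) = (7 - 32)*(k + k) = -50*k)
P(N, p) = 3 + N (P(N, p) = N - 1*(-3) = N + 3 = 3 + N)
(7972 + l(219))/(-8945 + P(-92, 211)) = (7972 - 50*219)/(-8945 + (3 - 92)) = (7972 - 10950)/(-8945 - 89) = -2978/(-9034) = -2978*(-1/9034) = 1489/4517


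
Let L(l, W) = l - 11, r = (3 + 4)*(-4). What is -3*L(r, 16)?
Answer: 117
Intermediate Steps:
r = -28 (r = 7*(-4) = -28)
L(l, W) = -11 + l
-3*L(r, 16) = -3*(-11 - 28) = -3*(-39) = 117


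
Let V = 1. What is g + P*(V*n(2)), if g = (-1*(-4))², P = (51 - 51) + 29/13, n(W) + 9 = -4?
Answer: -13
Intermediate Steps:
n(W) = -13 (n(W) = -9 - 4 = -13)
P = 29/13 (P = 0 + 29*(1/13) = 0 + 29/13 = 29/13 ≈ 2.2308)
g = 16 (g = 4² = 16)
g + P*(V*n(2)) = 16 + 29*(1*(-13))/13 = 16 + (29/13)*(-13) = 16 - 29 = -13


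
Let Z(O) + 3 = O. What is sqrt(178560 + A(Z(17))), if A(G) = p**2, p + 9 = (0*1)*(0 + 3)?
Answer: 3*sqrt(19849) ≈ 422.66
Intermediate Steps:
Z(O) = -3 + O
p = -9 (p = -9 + (0*1)*(0 + 3) = -9 + 0*3 = -9 + 0 = -9)
A(G) = 81 (A(G) = (-9)**2 = 81)
sqrt(178560 + A(Z(17))) = sqrt(178560 + 81) = sqrt(178641) = 3*sqrt(19849)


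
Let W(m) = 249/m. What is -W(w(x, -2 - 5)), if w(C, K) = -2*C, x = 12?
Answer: 83/8 ≈ 10.375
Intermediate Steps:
-W(w(x, -2 - 5)) = -249/((-2*12)) = -249/(-24) = -249*(-1)/24 = -1*(-83/8) = 83/8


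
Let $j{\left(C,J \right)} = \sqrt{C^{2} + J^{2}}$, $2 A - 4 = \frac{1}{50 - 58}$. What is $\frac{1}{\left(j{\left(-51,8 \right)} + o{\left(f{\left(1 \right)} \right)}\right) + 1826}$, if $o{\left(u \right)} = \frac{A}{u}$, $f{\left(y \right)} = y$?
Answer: $\frac{467952}{854704769} - \frac{256 \sqrt{2665}}{854704769} \approx 0.00053204$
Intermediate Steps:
$A = \frac{31}{16}$ ($A = 2 + \frac{1}{2 \left(50 - 58\right)} = 2 + \frac{1}{2 \left(-8\right)} = 2 + \frac{1}{2} \left(- \frac{1}{8}\right) = 2 - \frac{1}{16} = \frac{31}{16} \approx 1.9375$)
$o{\left(u \right)} = \frac{31}{16 u}$
$\frac{1}{\left(j{\left(-51,8 \right)} + o{\left(f{\left(1 \right)} \right)}\right) + 1826} = \frac{1}{\left(\sqrt{\left(-51\right)^{2} + 8^{2}} + \frac{31}{16 \cdot 1}\right) + 1826} = \frac{1}{\left(\sqrt{2601 + 64} + \frac{31}{16} \cdot 1\right) + 1826} = \frac{1}{\left(\sqrt{2665} + \frac{31}{16}\right) + 1826} = \frac{1}{\left(\frac{31}{16} + \sqrt{2665}\right) + 1826} = \frac{1}{\frac{29247}{16} + \sqrt{2665}}$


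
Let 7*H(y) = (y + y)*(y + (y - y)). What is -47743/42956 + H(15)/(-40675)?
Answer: -544518235/489225884 ≈ -1.1130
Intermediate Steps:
H(y) = 2*y²/7 (H(y) = ((y + y)*(y + (y - y)))/7 = ((2*y)*(y + 0))/7 = ((2*y)*y)/7 = (2*y²)/7 = 2*y²/7)
-47743/42956 + H(15)/(-40675) = -47743/42956 + ((2/7)*15²)/(-40675) = -47743*1/42956 + ((2/7)*225)*(-1/40675) = -47743/42956 + (450/7)*(-1/40675) = -47743/42956 - 18/11389 = -544518235/489225884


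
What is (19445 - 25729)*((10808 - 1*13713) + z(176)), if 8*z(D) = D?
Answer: 18116772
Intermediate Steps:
z(D) = D/8
(19445 - 25729)*((10808 - 1*13713) + z(176)) = (19445 - 25729)*((10808 - 1*13713) + (1/8)*176) = -6284*((10808 - 13713) + 22) = -6284*(-2905 + 22) = -6284*(-2883) = 18116772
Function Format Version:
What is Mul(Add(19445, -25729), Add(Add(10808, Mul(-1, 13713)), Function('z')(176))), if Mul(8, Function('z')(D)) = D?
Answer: 18116772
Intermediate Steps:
Function('z')(D) = Mul(Rational(1, 8), D)
Mul(Add(19445, -25729), Add(Add(10808, Mul(-1, 13713)), Function('z')(176))) = Mul(Add(19445, -25729), Add(Add(10808, Mul(-1, 13713)), Mul(Rational(1, 8), 176))) = Mul(-6284, Add(Add(10808, -13713), 22)) = Mul(-6284, Add(-2905, 22)) = Mul(-6284, -2883) = 18116772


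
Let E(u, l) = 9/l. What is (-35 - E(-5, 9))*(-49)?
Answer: 1764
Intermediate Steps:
(-35 - E(-5, 9))*(-49) = (-35 - 9/9)*(-49) = (-35 - 1*1)*(-49) = (-35 - 1)*(-49) = -36*(-49) = 1764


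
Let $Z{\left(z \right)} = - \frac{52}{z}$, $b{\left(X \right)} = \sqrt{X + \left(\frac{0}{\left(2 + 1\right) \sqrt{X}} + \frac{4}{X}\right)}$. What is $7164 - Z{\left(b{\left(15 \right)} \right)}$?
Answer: $7164 + \frac{52 \sqrt{3435}}{229} \approx 7177.3$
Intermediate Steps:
$b{\left(X \right)} = \sqrt{X + \frac{4}{X}}$ ($b{\left(X \right)} = \sqrt{X + \left(\frac{0}{3 \sqrt{X}} + \frac{4}{X}\right)} = \sqrt{X + \left(0 \frac{1}{3 \sqrt{X}} + \frac{4}{X}\right)} = \sqrt{X + \left(0 + \frac{4}{X}\right)} = \sqrt{X + \frac{4}{X}}$)
$7164 - Z{\left(b{\left(15 \right)} \right)} = 7164 - - \frac{52}{\sqrt{15 + \frac{4}{15}}} = 7164 - - \frac{52}{\sqrt{\frac{229}{15}}} = 7164 - - \frac{52}{\frac{1}{15} \sqrt{3435}} = 7164 - - 52 \frac{\sqrt{3435}}{229} = 7164 - - \frac{52 \sqrt{3435}}{229} = 7164 + \frac{52 \sqrt{3435}}{229}$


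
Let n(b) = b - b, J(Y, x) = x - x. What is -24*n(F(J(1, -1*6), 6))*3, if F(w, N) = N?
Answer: 0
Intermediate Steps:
J(Y, x) = 0
n(b) = 0
-24*n(F(J(1, -1*6), 6))*3 = -24*0*3 = 0*3 = 0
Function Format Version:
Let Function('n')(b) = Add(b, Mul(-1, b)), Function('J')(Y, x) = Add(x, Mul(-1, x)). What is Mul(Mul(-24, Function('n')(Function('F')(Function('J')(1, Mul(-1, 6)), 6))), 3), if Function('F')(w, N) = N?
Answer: 0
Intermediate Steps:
Function('J')(Y, x) = 0
Function('n')(b) = 0
Mul(Mul(-24, Function('n')(Function('F')(Function('J')(1, Mul(-1, 6)), 6))), 3) = Mul(Mul(-24, 0), 3) = Mul(0, 3) = 0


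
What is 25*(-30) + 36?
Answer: -714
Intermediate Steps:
25*(-30) + 36 = -750 + 36 = -714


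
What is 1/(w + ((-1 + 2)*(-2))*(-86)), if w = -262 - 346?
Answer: -1/436 ≈ -0.0022936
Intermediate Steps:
w = -608
1/(w + ((-1 + 2)*(-2))*(-86)) = 1/(-608 + ((-1 + 2)*(-2))*(-86)) = 1/(-608 + (1*(-2))*(-86)) = 1/(-608 - 2*(-86)) = 1/(-608 + 172) = 1/(-436) = -1/436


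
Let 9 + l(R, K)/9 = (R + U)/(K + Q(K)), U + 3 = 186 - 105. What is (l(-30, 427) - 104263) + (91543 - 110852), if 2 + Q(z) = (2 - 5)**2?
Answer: -26832485/217 ≈ -1.2365e+5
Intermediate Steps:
U = 78 (U = -3 + (186 - 105) = -3 + 81 = 78)
Q(z) = 7 (Q(z) = -2 + (2 - 5)**2 = -2 + (-3)**2 = -2 + 9 = 7)
l(R, K) = -81 + 9*(78 + R)/(7 + K) (l(R, K) = -81 + 9*((R + 78)/(K + 7)) = -81 + 9*((78 + R)/(7 + K)) = -81 + 9*(78 + R)/(7 + K))
(l(-30, 427) - 104263) + (91543 - 110852) = (9*(15 - 30 - 9*427)/(7 + 427) - 104263) + (91543 - 110852) = (9*(15 - 30 - 3843)/434 - 104263) - 19309 = (9*(1/434)*(-3858) - 104263) - 19309 = (-17361/217 - 104263) - 19309 = -22642432/217 - 19309 = -26832485/217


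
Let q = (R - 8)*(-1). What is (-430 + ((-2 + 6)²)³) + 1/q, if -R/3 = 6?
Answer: 95317/26 ≈ 3666.0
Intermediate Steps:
R = -18 (R = -3*6 = -18)
q = 26 (q = (-18 - 8)*(-1) = -26*(-1) = 26)
(-430 + ((-2 + 6)²)³) + 1/q = (-430 + ((-2 + 6)²)³) + 1/26 = (-430 + (4²)³) + 1/26 = (-430 + 16³) + 1/26 = (-430 + 4096) + 1/26 = 3666 + 1/26 = 95317/26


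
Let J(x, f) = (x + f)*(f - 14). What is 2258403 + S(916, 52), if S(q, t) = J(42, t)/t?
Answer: 29360132/13 ≈ 2.2585e+6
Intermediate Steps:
J(x, f) = (-14 + f)*(f + x) (J(x, f) = (f + x)*(-14 + f) = (-14 + f)*(f + x))
S(q, t) = (-588 + t**2 + 28*t)/t (S(q, t) = (t**2 - 14*t - 14*42 + t*42)/t = (t**2 - 14*t - 588 + 42*t)/t = (-588 + t**2 + 28*t)/t)
2258403 + S(916, 52) = 2258403 + (28 + 52 - 588/52) = 2258403 + (28 + 52 - 588*1/52) = 2258403 + (28 + 52 - 147/13) = 2258403 + 893/13 = 29360132/13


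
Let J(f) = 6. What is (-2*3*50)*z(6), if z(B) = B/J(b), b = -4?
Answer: -300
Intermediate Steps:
z(B) = B/6
(-2*3*50)*z(6) = (-2*3*50)*((⅙)*6) = -6*50*1 = -300*1 = -300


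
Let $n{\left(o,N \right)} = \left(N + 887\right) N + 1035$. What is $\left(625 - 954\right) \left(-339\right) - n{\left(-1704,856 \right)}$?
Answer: $-1381512$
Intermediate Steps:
$n{\left(o,N \right)} = 1035 + N \left(887 + N\right)$ ($n{\left(o,N \right)} = \left(887 + N\right) N + 1035 = N \left(887 + N\right) + 1035 = 1035 + N \left(887 + N\right)$)
$\left(625 - 954\right) \left(-339\right) - n{\left(-1704,856 \right)} = \left(625 - 954\right) \left(-339\right) - \left(1035 + 856^{2} + 887 \cdot 856\right) = \left(-329\right) \left(-339\right) - \left(1035 + 732736 + 759272\right) = 111531 - 1493043 = -1381512$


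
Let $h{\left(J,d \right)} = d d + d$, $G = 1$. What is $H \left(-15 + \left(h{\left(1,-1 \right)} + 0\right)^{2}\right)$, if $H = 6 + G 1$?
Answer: $-105$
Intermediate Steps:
$h{\left(J,d \right)} = d + d^{2}$ ($h{\left(J,d \right)} = d^{2} + d = d + d^{2}$)
$H = 7$ ($H = 6 + 1 \cdot 1 = 6 + 1 = 7$)
$H \left(-15 + \left(h{\left(1,-1 \right)} + 0\right)^{2}\right) = 7 \left(-15 + \left(- (1 - 1) + 0\right)^{2}\right) = 7 \left(-15 + \left(\left(-1\right) 0 + 0\right)^{2}\right) = 7 \left(-15 + \left(0 + 0\right)^{2}\right) = 7 \left(-15 + 0^{2}\right) = 7 \left(-15 + 0\right) = 7 \left(-15\right) = -105$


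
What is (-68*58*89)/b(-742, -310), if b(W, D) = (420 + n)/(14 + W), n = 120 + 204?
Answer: 31942456/93 ≈ 3.4347e+5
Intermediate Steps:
n = 324
b(W, D) = 744/(14 + W) (b(W, D) = (420 + 324)/(14 + W) = 744/(14 + W))
(-68*58*89)/b(-742, -310) = (-68*58*89)/((744/(14 - 742))) = (-3944*89)/((744/(-728))) = -351016/(744*(-1/728)) = -351016/(-93/91) = -351016*(-91/93) = 31942456/93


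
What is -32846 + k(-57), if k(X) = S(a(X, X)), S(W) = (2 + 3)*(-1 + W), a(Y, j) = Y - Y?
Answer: -32851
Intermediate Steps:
a(Y, j) = 0
S(W) = -5 + 5*W (S(W) = 5*(-1 + W) = -5 + 5*W)
k(X) = -5 (k(X) = -5 + 5*0 = -5 + 0 = -5)
-32846 + k(-57) = -32846 - 5 = -32851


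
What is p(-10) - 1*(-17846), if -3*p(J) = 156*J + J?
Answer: 55108/3 ≈ 18369.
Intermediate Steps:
p(J) = -157*J/3 (p(J) = -(156*J + J)/3 = -157*J/3)
p(-10) - 1*(-17846) = -157/3*(-10) - 1*(-17846) = 1570/3 + 17846 = 55108/3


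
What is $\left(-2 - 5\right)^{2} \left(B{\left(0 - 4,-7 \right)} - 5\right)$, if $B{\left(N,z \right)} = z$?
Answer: $-588$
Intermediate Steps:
$\left(-2 - 5\right)^{2} \left(B{\left(0 - 4,-7 \right)} - 5\right) = \left(-2 - 5\right)^{2} \left(-7 - 5\right) = \left(-7\right)^{2} \left(-12\right) = 49 \left(-12\right) = -588$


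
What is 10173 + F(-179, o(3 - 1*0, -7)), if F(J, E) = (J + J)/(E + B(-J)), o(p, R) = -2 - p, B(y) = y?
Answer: 884872/87 ≈ 10171.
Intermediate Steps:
F(J, E) = 2*J/(E - J) (F(J, E) = (J + J)/(E - J) = (2*J)/(E - J) = 2*J/(E - J))
10173 + F(-179, o(3 - 1*0, -7)) = 10173 + 2*(-179)/((-2 - (3 - 1*0)) - 1*(-179)) = 10173 + 2*(-179)/((-2 - (3 + 0)) + 179) = 10173 + 2*(-179)/((-2 - 1*3) + 179) = 10173 + 2*(-179)/((-2 - 3) + 179) = 10173 + 2*(-179)/(-5 + 179) = 10173 + 2*(-179)/174 = 10173 + 2*(-179)*(1/174) = 10173 - 179/87 = 884872/87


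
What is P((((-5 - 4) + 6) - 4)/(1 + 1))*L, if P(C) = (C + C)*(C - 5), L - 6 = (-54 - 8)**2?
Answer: 229075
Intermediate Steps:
L = 3850 (L = 6 + (-54 - 8)**2 = 6 + (-62)**2 = 6 + 3844 = 3850)
P(C) = 2*C*(-5 + C) (P(C) = (2*C)*(-5 + C) = 2*C*(-5 + C))
P((((-5 - 4) + 6) - 4)/(1 + 1))*L = (2*((((-5 - 4) + 6) - 4)/(1 + 1))*(-5 + (((-5 - 4) + 6) - 4)/(1 + 1)))*3850 = (2*(((-9 + 6) - 4)/2)*(-5 + ((-9 + 6) - 4)/2))*3850 = (2*((-3 - 4)*(1/2))*(-5 + (-3 - 4)*(1/2)))*3850 = (2*(-7*1/2)*(-5 - 7*1/2))*3850 = (2*(-7/2)*(-5 - 7/2))*3850 = (2*(-7/2)*(-17/2))*3850 = (119/2)*3850 = 229075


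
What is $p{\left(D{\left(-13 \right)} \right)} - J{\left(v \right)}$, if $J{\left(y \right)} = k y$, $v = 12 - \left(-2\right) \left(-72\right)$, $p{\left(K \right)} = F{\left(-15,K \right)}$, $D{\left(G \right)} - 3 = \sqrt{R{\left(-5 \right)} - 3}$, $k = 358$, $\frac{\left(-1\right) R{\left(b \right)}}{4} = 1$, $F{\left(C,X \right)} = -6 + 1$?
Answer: $47251$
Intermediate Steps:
$F{\left(C,X \right)} = -5$
$R{\left(b \right)} = -4$ ($R{\left(b \right)} = \left(-4\right) 1 = -4$)
$D{\left(G \right)} = 3 + i \sqrt{7}$ ($D{\left(G \right)} = 3 + \sqrt{-4 - 3} = 3 + \sqrt{-7} = 3 + i \sqrt{7}$)
$p{\left(K \right)} = -5$
$v = -132$ ($v = 12 - 144 = -132$)
$J{\left(y \right)} = 358 y$
$p{\left(D{\left(-13 \right)} \right)} - J{\left(v \right)} = -5 - 358 \left(-132\right) = -5 - -47256 = -5 + 47256 = 47251$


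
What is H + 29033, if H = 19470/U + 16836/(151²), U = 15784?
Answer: 5224712306683/179945492 ≈ 29035.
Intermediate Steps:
H = 354837447/179945492 (H = 19470/15784 + 16836/(151²) = 19470*(1/15784) + 16836/22801 = 9735/7892 + 16836*(1/22801) = 9735/7892 + 16836/22801 = 354837447/179945492 ≈ 1.9719)
H + 29033 = 354837447/179945492 + 29033 = 5224712306683/179945492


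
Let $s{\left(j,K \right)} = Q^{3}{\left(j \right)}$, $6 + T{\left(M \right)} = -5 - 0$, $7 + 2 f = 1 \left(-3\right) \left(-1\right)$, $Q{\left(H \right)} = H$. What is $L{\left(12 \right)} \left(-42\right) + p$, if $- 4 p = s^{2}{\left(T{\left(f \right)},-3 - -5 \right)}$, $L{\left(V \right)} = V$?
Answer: $- \frac{1773577}{4} \approx -4.4339 \cdot 10^{5}$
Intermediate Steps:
$f = -2$ ($f = - \frac{7}{2} + \frac{1 \left(-3\right) \left(-1\right)}{2} = - \frac{7}{2} + \frac{\left(-3\right) \left(-1\right)}{2} = - \frac{7}{2} + \frac{1}{2} \cdot 3 = - \frac{7}{2} + \frac{3}{2} = -2$)
$T{\left(M \right)} = -11$ ($T{\left(M \right)} = -6 - 5 = -11$)
$s{\left(j,K \right)} = j^{3}$
$p = - \frac{1771561}{4}$ ($p = - \frac{\left(\left(-11\right)^{3}\right)^{2}}{4} = - \frac{\left(-1331\right)^{2}}{4} = \left(- \frac{1}{4}\right) 1771561 = - \frac{1771561}{4} \approx -4.4289 \cdot 10^{5}$)
$L{\left(12 \right)} \left(-42\right) + p = 12 \left(-42\right) - \frac{1771561}{4} = -504 - \frac{1771561}{4} = - \frac{1773577}{4}$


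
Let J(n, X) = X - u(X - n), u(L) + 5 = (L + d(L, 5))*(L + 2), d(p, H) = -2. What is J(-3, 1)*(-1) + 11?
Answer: 17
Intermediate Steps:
u(L) = -5 + (-2 + L)*(2 + L) (u(L) = -5 + (L - 2)*(L + 2) = -5 + (-2 + L)*(2 + L))
J(n, X) = 9 + X - (X - n)² (J(n, X) = X - (-9 + (X - n)²) = X + (9 - (X - n)²) = 9 + X - (X - n)²)
J(-3, 1)*(-1) + 11 = (9 + 1 - (1 - 1*(-3))²)*(-1) + 11 = (9 + 1 - (1 + 3)²)*(-1) + 11 = (9 + 1 - 1*4²)*(-1) + 11 = (9 + 1 - 1*16)*(-1) + 11 = (9 + 1 - 16)*(-1) + 11 = -6*(-1) + 11 = 6 + 11 = 17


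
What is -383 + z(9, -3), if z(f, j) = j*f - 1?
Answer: -411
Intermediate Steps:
z(f, j) = -1 + f*j (z(f, j) = f*j - 1 = -1 + f*j)
-383 + z(9, -3) = -383 + (-1 + 9*(-3)) = -383 + (-1 - 27) = -383 - 28 = -411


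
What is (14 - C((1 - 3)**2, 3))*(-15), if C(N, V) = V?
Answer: -165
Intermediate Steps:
(14 - C((1 - 3)**2, 3))*(-15) = (14 - 1*3)*(-15) = (14 - 3)*(-15) = 11*(-15) = -165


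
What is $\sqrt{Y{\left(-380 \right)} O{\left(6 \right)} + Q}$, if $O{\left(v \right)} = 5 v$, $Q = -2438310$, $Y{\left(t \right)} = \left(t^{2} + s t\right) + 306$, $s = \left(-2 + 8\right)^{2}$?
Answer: $3 \sqrt{165830} \approx 1221.7$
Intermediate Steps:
$s = 36$ ($s = 6^{2} = 36$)
$Y{\left(t \right)} = 306 + t^{2} + 36 t$ ($Y{\left(t \right)} = \left(t^{2} + 36 t\right) + 306 = 306 + t^{2} + 36 t$)
$\sqrt{Y{\left(-380 \right)} O{\left(6 \right)} + Q} = \sqrt{\left(306 + \left(-380\right)^{2} + 36 \left(-380\right)\right) 5 \cdot 6 - 2438310} = \sqrt{\left(306 + 144400 - 13680\right) 30 - 2438310} = \sqrt{131026 \cdot 30 - 2438310} = \sqrt{3930780 - 2438310} = \sqrt{1492470} = 3 \sqrt{165830}$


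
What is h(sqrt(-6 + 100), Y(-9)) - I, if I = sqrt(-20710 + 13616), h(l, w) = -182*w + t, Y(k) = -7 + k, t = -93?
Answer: 2819 - I*sqrt(7094) ≈ 2819.0 - 84.226*I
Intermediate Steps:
h(l, w) = -93 - 182*w (h(l, w) = -182*w - 93 = -93 - 182*w)
I = I*sqrt(7094) (I = sqrt(-7094) = I*sqrt(7094) ≈ 84.226*I)
h(sqrt(-6 + 100), Y(-9)) - I = (-93 - 182*(-7 - 9)) - I*sqrt(7094) = (-93 - 182*(-16)) - I*sqrt(7094) = (-93 + 2912) - I*sqrt(7094) = 2819 - I*sqrt(7094)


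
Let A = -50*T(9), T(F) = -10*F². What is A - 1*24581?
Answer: 15919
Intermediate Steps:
A = 40500 (A = -(-500)*9² = -(-500)*81 = -50*(-810) = 40500)
A - 1*24581 = 40500 - 1*24581 = 40500 - 24581 = 15919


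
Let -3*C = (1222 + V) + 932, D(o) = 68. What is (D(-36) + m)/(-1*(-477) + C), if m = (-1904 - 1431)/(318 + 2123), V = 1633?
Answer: -487959/5750996 ≈ -0.084848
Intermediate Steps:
m = -3335/2441 ≈ -1.3662
C = -3787/3 (C = -((1222 + 1633) + 932)/3 = -(2855 + 932)/3 = -⅓*3787 = -3787/3 ≈ -1262.3)
(D(-36) + m)/(-1*(-477) + C) = (68 - 3335/2441)/(-1*(-477) - 3787/3) = 162653/(2441*(477 - 3787/3)) = 162653/(2441*(-2356/3)) = (162653/2441)*(-3/2356) = -487959/5750996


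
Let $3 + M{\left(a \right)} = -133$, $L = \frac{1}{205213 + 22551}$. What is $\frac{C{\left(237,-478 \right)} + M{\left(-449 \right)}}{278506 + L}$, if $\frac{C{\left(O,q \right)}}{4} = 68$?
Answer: $\frac{30975904}{63433640585} \approx 0.00048832$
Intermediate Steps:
$L = \frac{1}{227764} \approx 4.3905 \cdot 10^{-6}$
$M{\left(a \right)} = -136$ ($M{\left(a \right)} = -3 - 133 = -136$)
$C{\left(O,q \right)} = 272$ ($C{\left(O,q \right)} = 4 \cdot 68 = 272$)
$\frac{C{\left(237,-478 \right)} + M{\left(-449 \right)}}{278506 + L} = \frac{272 - 136}{278506 + \frac{1}{227764}} = \frac{136}{\frac{63433640585}{227764}} = 136 \cdot \frac{227764}{63433640585} = \frac{30975904}{63433640585}$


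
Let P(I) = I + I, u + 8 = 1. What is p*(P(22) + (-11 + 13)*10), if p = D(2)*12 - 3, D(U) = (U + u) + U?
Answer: -2496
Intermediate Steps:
u = -7 (u = -8 + 1 = -7)
D(U) = -7 + 2*U (D(U) = (U - 7) + U = (-7 + U) + U = -7 + 2*U)
P(I) = 2*I
p = -39 (p = (-7 + 2*2)*12 - 3 = (-7 + 4)*12 - 3 = -3*12 - 3 = -36 - 3 = -39)
p*(P(22) + (-11 + 13)*10) = -39*(2*22 + (-11 + 13)*10) = -39*(44 + 2*10) = -39*(44 + 20) = -39*64 = -2496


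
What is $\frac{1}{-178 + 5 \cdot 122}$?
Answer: $\frac{1}{432} \approx 0.0023148$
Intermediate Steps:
$\frac{1}{-178 + 5 \cdot 122} = \frac{1}{-178 + 610} = \frac{1}{432}$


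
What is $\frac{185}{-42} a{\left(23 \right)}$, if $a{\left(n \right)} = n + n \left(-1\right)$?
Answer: $0$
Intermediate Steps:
$a{\left(n \right)} = 0$ ($a{\left(n \right)} = n - n = 0$)
$\frac{185}{-42} a{\left(23 \right)} = \frac{185}{-42} \cdot 0 = 185 \left(- \frac{1}{42}\right) 0 = \left(- \frac{185}{42}\right) 0 = 0$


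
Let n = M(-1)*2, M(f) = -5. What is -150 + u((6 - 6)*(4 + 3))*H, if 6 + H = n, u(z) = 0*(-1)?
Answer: -150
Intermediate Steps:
u(z) = 0
n = -10 (n = -5*2 = -10)
H = -16 (H = -6 - 10 = -16)
-150 + u((6 - 6)*(4 + 3))*H = -150 + 0*(-16) = -150 + 0 = -150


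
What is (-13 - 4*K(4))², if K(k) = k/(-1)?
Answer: 9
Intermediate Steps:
K(k) = -k (K(k) = k*(-1) = -k)
(-13 - 4*K(4))² = (-13 - (-4)*4)² = (-13 - 4*(-4))² = (-13 + 16)² = 3² = 9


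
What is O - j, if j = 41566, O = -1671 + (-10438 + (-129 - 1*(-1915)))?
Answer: -51889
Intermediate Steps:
O = -10323 (O = -1671 + (-10438 + (-129 + 1915)) = -1671 + (-10438 + 1786) = -1671 - 8652 = -10323)
O - j = -10323 - 1*41566 = -10323 - 41566 = -51889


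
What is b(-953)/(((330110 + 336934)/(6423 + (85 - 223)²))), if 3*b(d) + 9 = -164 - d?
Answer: 551785/55587 ≈ 9.9265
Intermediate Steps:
b(d) = -173/3 - d/3 (b(d) = -3 + (-164 - d)/3 = -3 + (-164/3 - d/3) = -173/3 - d/3)
b(-953)/(((330110 + 336934)/(6423 + (85 - 223)²))) = (-173/3 - ⅓*(-953))/(((330110 + 336934)/(6423 + (85 - 223)²))) = (-173/3 + 953/3)/((667044/(6423 + (-138)²))) = 260/((667044/(6423 + 19044))) = 260/((667044/25467)) = 260/((667044*(1/25467))) = 260/(222348/8489) = 260*(8489/222348) = 551785/55587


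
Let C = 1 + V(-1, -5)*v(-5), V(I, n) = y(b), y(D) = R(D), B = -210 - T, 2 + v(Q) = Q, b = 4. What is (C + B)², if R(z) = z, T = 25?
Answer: 68644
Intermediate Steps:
v(Q) = -2 + Q
B = -235 (B = -210 - 1*25 = -210 - 25 = -235)
y(D) = D
V(I, n) = 4
C = -27 (C = 1 + 4*(-2 - 5) = 1 + 4*(-7) = 1 - 28 = -27)
(C + B)² = (-27 - 235)² = (-262)² = 68644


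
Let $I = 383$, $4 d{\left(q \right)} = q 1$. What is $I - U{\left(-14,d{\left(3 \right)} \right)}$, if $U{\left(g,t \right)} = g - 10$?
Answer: $407$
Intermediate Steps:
$d{\left(q \right)} = \frac{q}{4}$ ($d{\left(q \right)} = \frac{q 1}{4} = \frac{q}{4}$)
$U{\left(g,t \right)} = -10 + g$
$I - U{\left(-14,d{\left(3 \right)} \right)} = 383 - \left(-10 - 14\right) = 383 - -24 = 383 + 24 = 407$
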